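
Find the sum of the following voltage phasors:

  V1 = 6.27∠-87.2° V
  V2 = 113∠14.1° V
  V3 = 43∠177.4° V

Step 1 — Convert each phasor to rectangular form:
  V1 = 6.27·(cos(-87.2°) + j·sin(-87.2°)) = 0.3063 - j6.263 V
  V2 = 113·(cos(14.1°) + j·sin(14.1°)) = 109.6 + j27.53 V
  V3 = 43·(cos(177.4°) + j·sin(177.4°)) = -42.96 + j1.951 V
Step 2 — Sum components: V_total = 66.95 + j23.22 V.
Step 3 — Convert to polar: |V_total| = 70.86 V, ∠V_total = 19.1°.

V_total = 70.86∠19.1° V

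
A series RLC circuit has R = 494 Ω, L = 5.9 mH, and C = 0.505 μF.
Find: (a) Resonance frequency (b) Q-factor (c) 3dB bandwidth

Step 1 — Resonance condition Im(Z)=0 gives ω₀ = 1/√(LC).
Step 2 — ω₀ = 1/√(0.0059·5.05e-07) = 1.832e+04 rad/s.
Step 3 — f₀ = ω₀/(2π) = 2916 Hz.
Step 4 — Series Q: Q = ω₀L/R = 1.832e+04·0.0059/494 = 0.2188.
Step 5 — 3dB bandwidth: Δω = ω₀/Q = 8.373e+04 rad/s; BW = Δω/(2π) = 1.333e+04 Hz.

(a) f₀ = 2916 Hz  (b) Q = 0.2188  (c) BW = 1.333e+04 Hz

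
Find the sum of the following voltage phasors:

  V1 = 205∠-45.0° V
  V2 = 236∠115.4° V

Step 1 — Convert each phasor to rectangular form:
  V1 = 205·(cos(-45.0°) + j·sin(-45.0°)) = 145 - j145 V
  V2 = 236·(cos(115.4°) + j·sin(115.4°)) = -101.2 + j213.2 V
Step 2 — Sum components: V_total = 43.73 + j68.23 V.
Step 3 — Convert to polar: |V_total| = 81.04 V, ∠V_total = 57.3°.

V_total = 81.04∠57.3° V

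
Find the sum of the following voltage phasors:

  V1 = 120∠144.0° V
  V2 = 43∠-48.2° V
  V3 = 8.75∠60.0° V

Step 1 — Convert each phasor to rectangular form:
  V1 = 120·(cos(144.0°) + j·sin(144.0°)) = -97.08 + j70.53 V
  V2 = 43·(cos(-48.2°) + j·sin(-48.2°)) = 28.66 - j32.06 V
  V3 = 8.75·(cos(60.0°) + j·sin(60.0°)) = 4.375 + j7.578 V
Step 2 — Sum components: V_total = -64.05 + j46.06 V.
Step 3 — Convert to polar: |V_total| = 78.89 V, ∠V_total = 144.3°.

V_total = 78.89∠144.3° V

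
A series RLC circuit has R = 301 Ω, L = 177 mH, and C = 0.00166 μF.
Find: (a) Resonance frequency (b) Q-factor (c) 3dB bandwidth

Step 1 — Resonance: ω₀ = 1/√(LC) = 1/√(0.177·1.66e-09) = 5.834e+04 rad/s.
Step 2 — f₀ = ω₀/(2π) = 9285 Hz.
Step 3 — Series Q: Q = ω₀L/R = 5.834e+04·0.177/301 = 34.31.
Step 4 — Bandwidth: Δω = ω₀/Q = 1701 rad/s; BW = Δω/(2π) = 270.7 Hz.

(a) f₀ = 9285 Hz  (b) Q = 34.31  (c) BW = 270.7 Hz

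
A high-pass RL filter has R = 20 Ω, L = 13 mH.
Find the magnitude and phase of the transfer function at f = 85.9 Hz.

Step 1 — Angular frequency: ω = 2π·85.9 = 539.7 rad/s.
Step 2 — Transfer function: H(jω) = jωL/(R + jωL).
Step 3 — Numerator jωL = j·7.016; denominator R + jωL = 20 + j7.016.
Step 4 — H = 0.1096 + j0.3124.
Step 5 — Magnitude: |H| = 0.331 (-9.6 dB); phase: φ = 70.7°.

|H| = 0.331 (-9.6 dB), φ = 70.7°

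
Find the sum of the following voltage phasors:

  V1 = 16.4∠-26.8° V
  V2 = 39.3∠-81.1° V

Step 1 — Convert each phasor to rectangular form:
  V1 = 16.4·(cos(-26.8°) + j·sin(-26.8°)) = 14.64 - j7.394 V
  V2 = 39.3·(cos(-81.1°) + j·sin(-81.1°)) = 6.08 - j38.83 V
Step 2 — Sum components: V_total = 20.72 - j46.22 V.
Step 3 — Convert to polar: |V_total| = 50.65 V, ∠V_total = -65.9°.

V_total = 50.65∠-65.9° V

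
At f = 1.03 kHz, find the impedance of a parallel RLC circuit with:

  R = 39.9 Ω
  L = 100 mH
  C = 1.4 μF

Step 1 — Angular frequency: ω = 2π·f = 2π·1030 = 6472 rad/s.
Step 2 — Component impedances:
  R: Z = R = 39.9 Ω
  L: Z = jωL = j·6472·0.1 = 0 + j647.2 Ω
  C: Z = 1/(jωC) = -j/(ω·C) = 0 - j110.4 Ω
Step 3 — Parallel combination: 1/Z_total = 1/R + 1/L + 1/C; Z_total = 36.61 - j10.98 Ω = 38.22∠-16.7° Ω.

Z = 36.61 - j10.98 Ω = 38.22∠-16.7° Ω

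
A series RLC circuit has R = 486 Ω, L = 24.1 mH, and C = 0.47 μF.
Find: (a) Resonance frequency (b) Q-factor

Step 1 — Resonance condition Im(Z)=0 gives ω₀ = 1/√(LC).
Step 2 — ω₀ = 1/√(0.0241·4.7e-07) = 9396 rad/s.
Step 3 — f₀ = ω₀/(2π) = 1495 Hz.
Step 4 — Series Q: Q = ω₀L/R = 9396·0.0241/486 = 0.4659.

(a) f₀ = 1495 Hz  (b) Q = 0.4659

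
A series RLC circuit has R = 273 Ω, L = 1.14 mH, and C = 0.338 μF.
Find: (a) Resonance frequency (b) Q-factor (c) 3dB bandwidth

Step 1 — Resonance: ω₀ = 1/√(LC) = 1/√(0.00114·3.38e-07) = 5.094e+04 rad/s.
Step 2 — f₀ = ω₀/(2π) = 8108 Hz.
Step 3 — Series Q: Q = ω₀L/R = 5.094e+04·0.00114/273 = 0.2127.
Step 4 — Bandwidth: Δω = ω₀/Q = 2.395e+05 rad/s; BW = Δω/(2π) = 3.811e+04 Hz.

(a) f₀ = 8108 Hz  (b) Q = 0.2127  (c) BW = 3.811e+04 Hz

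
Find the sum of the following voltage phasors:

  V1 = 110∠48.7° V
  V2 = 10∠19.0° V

Step 1 — Convert each phasor to rectangular form:
  V1 = 110·(cos(48.7°) + j·sin(48.7°)) = 72.6 + j82.64 V
  V2 = 10·(cos(19.0°) + j·sin(19.0°)) = 9.455 + j3.256 V
Step 2 — Sum components: V_total = 82.06 + j85.89 V.
Step 3 — Convert to polar: |V_total| = 118.8 V, ∠V_total = 46.3°.

V_total = 118.8∠46.3° V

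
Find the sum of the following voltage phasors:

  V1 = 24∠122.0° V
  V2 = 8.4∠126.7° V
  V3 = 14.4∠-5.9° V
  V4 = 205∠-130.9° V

Step 1 — Convert each phasor to rectangular form:
  V1 = 24·(cos(122.0°) + j·sin(122.0°)) = -12.72 + j20.35 V
  V2 = 8.4·(cos(126.7°) + j·sin(126.7°)) = -5.02 + j6.735 V
  V3 = 14.4·(cos(-5.9°) + j·sin(-5.9°)) = 14.32 - j1.48 V
  V4 = 205·(cos(-130.9°) + j·sin(-130.9°)) = -134.2 - j154.9 V
Step 2 — Sum components: V_total = -137.6 - j129.3 V.
Step 3 — Convert to polar: |V_total| = 188.9 V, ∠V_total = -136.8°.

V_total = 188.9∠-136.8° V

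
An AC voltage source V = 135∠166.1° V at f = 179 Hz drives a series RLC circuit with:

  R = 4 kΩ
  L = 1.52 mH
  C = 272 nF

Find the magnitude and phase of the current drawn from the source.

Step 1 — Angular frequency: ω = 2π·f = 2π·179 = 1125 rad/s.
Step 2 — Component impedances:
  R: Z = R = 4000 Ω
  L: Z = jωL = j·1125·0.00152 = 0 + j1.71 Ω
  C: Z = 1/(jωC) = -j/(ω·C) = 0 - j3269 Ω
Step 3 — Series combination: Z_total = R + L + C = 4000 - j3267 Ω = 5165∠-39.2° Ω.
Step 4 — Source phasor: V = 135∠166.1° V = -131 + j32.43 V.
Step 5 — Ohm's law: I = V / Z_total = (-131 + j32.43) / (4000 - j3267) = -0.02362 - j0.01119 A.
Step 6 — Convert to polar: |I| = 0.02614 A, ∠I = -154.7°.

I = 0.02614∠-154.7° A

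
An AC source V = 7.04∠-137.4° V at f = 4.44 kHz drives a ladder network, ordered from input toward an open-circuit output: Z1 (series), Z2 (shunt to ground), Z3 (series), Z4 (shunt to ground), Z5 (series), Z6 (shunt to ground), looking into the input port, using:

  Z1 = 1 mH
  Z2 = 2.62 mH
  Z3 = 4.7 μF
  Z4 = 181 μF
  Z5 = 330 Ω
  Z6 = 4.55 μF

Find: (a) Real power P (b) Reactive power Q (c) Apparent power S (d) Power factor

Step 1 — Angular frequency: ω = 2π·f = 2π·4440 = 2.79e+04 rad/s.
Step 2 — Component impedances:
  Z1: Z = jωL = j·2.79e+04·0.001 = 0 + j27.9 Ω
  Z2: Z = jωL = j·2.79e+04·0.00262 = 0 + j73.09 Ω
  Z3: Z = 1/(jωC) = -j/(ω·C) = 0 - j7.627 Ω
  Z4: Z = 1/(jωC) = -j/(ω·C) = 0 - j0.198 Ω
  Z5: Z = R = 330 Ω
  Z6: Z = 1/(jωC) = -j/(ω·C) = 0 - j7.878 Ω
Step 3 — Ladder network (open output): work backward from the far end, alternating series and parallel combinations. Z_in = 0.000149 + j19.13 Ω = 19.13∠90.0° Ω.
Step 4 — Source phasor: V = 7.04∠-137.4° V = -5.182 - j4.765 V.
Step 5 — Current: I = V / Z = -0.249 + j0.2708 A = 0.3679∠132.6° A.
Step 6 — Complex power: S = V·I* = 2.017e-05 + j2.59 VA.
Step 7 — Real power: P = Re(S) = 2.017e-05 W.
Step 8 — Reactive power: Q = Im(S) = 2.59 VAR.
Step 9 — Apparent power: |S| = 2.59 VA.
Step 10 — Power factor: PF = P/|S| = 7.785e-06 (lagging).

(a) P = 2.017e-05 W  (b) Q = 2.59 VAR  (c) S = 2.59 VA  (d) PF = 7.785e-06 (lagging)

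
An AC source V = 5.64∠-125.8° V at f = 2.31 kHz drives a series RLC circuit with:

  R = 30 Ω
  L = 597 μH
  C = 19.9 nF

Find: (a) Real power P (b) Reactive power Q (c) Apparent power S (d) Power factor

Step 1 — Angular frequency: ω = 2π·f = 2π·2310 = 1.451e+04 rad/s.
Step 2 — Component impedances:
  R: Z = R = 30 Ω
  L: Z = jωL = j·1.451e+04·0.000597 = 0 + j8.665 Ω
  C: Z = 1/(jωC) = -j/(ω·C) = 0 - j3462 Ω
Step 3 — Series combination: Z_total = R + L + C = 30 - j3454 Ω = 3454∠-89.5° Ω.
Step 4 — Source phasor: V = 5.64∠-125.8° V = -3.299 - j4.574 V.
Step 5 — Current: I = V / Z = 0.001316 - j0.0009667 A = 0.001633∠-36.3° A.
Step 6 — Complex power: S = V·I* = 8e-05 - j0.00921 VA.
Step 7 — Real power: P = Re(S) = 8e-05 W.
Step 8 — Reactive power: Q = Im(S) = -0.00921 VAR.
Step 9 — Apparent power: |S| = 0.00921 VA.
Step 10 — Power factor: PF = P/|S| = 0.008686 (leading).

(a) P = 8e-05 W  (b) Q = -0.00921 VAR  (c) S = 0.00921 VA  (d) PF = 0.008686 (leading)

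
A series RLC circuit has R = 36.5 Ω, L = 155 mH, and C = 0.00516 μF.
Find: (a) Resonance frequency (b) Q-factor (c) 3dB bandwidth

Step 1 — Resonance: ω₀ = 1/√(LC) = 1/√(0.155·5.16e-09) = 3.536e+04 rad/s.
Step 2 — f₀ = ω₀/(2π) = 5628 Hz.
Step 3 — Series Q: Q = ω₀L/R = 3.536e+04·0.155/36.5 = 150.2.
Step 4 — Bandwidth: Δω = ω₀/Q = 235.5 rad/s; BW = Δω/(2π) = 37.48 Hz.

(a) f₀ = 5628 Hz  (b) Q = 150.2  (c) BW = 37.48 Hz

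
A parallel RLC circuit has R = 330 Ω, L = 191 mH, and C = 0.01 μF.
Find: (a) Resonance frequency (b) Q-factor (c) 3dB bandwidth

Step 1 — Resonance: ω₀ = 1/√(LC) = 1/√(0.191·1e-08) = 2.288e+04 rad/s.
Step 2 — f₀ = ω₀/(2π) = 3642 Hz.
Step 3 — Parallel Q: Q = R/(ω₀L) = 330/(2.288e+04·0.191) = 0.07551.
Step 4 — Bandwidth: Δω = ω₀/Q = 3.03e+05 rad/s; BW = Δω/(2π) = 4.823e+04 Hz.

(a) f₀ = 3642 Hz  (b) Q = 0.07551  (c) BW = 4.823e+04 Hz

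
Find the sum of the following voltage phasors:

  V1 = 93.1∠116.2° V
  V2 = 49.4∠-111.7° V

Step 1 — Convert each phasor to rectangular form:
  V1 = 93.1·(cos(116.2°) + j·sin(116.2°)) = -41.1 + j83.53 V
  V2 = 49.4·(cos(-111.7°) + j·sin(-111.7°)) = -18.27 - j45.9 V
Step 2 — Sum components: V_total = -59.37 + j37.64 V.
Step 3 — Convert to polar: |V_total| = 70.29 V, ∠V_total = 147.6°.

V_total = 70.29∠147.6° V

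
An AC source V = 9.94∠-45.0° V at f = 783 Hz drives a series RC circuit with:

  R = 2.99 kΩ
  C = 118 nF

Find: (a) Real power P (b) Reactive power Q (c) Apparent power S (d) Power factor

Step 1 — Angular frequency: ω = 2π·f = 2π·783 = 4920 rad/s.
Step 2 — Component impedances:
  R: Z = R = 2990 Ω
  C: Z = 1/(jωC) = -j/(ω·C) = 0 - j1723 Ω
Step 3 — Series combination: Z_total = R + C = 2990 - j1723 Ω = 3451∠-29.9° Ω.
Step 4 — Source phasor: V = 9.94∠-45.0° V = 7.029 - j7.029 V.
Step 5 — Current: I = V / Z = 0.002782 - j0.0007481 A = 0.002881∠-15.1° A.
Step 6 — Complex power: S = V·I* = 0.02481 - j0.01429 VA.
Step 7 — Real power: P = Re(S) = 0.02481 W.
Step 8 — Reactive power: Q = Im(S) = -0.01429 VAR.
Step 9 — Apparent power: |S| = 0.02863 VA.
Step 10 — Power factor: PF = P/|S| = 0.8665 (leading).

(a) P = 0.02481 W  (b) Q = -0.01429 VAR  (c) S = 0.02863 VA  (d) PF = 0.8665 (leading)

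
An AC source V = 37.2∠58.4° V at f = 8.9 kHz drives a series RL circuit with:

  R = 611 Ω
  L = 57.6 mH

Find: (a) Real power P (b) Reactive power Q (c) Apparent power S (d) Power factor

Step 1 — Angular frequency: ω = 2π·f = 2π·8900 = 5.592e+04 rad/s.
Step 2 — Component impedances:
  R: Z = R = 611 Ω
  L: Z = jωL = j·5.592e+04·0.0576 = 0 + j3221 Ω
Step 3 — Series combination: Z_total = R + L = 611 + j3221 Ω = 3278∠79.3° Ω.
Step 4 — Source phasor: V = 37.2∠58.4° V = 19.49 + j31.68 V.
Step 5 — Current: I = V / Z = 0.0106 - j0.00404 A = 0.01135∠-20.9° A.
Step 6 — Complex power: S = V·I* = 0.07867 + j0.4147 VA.
Step 7 — Real power: P = Re(S) = 0.07867 W.
Step 8 — Reactive power: Q = Im(S) = 0.4147 VAR.
Step 9 — Apparent power: |S| = 0.4221 VA.
Step 10 — Power factor: PF = P/|S| = 0.1864 (lagging).

(a) P = 0.07867 W  (b) Q = 0.4147 VAR  (c) S = 0.4221 VA  (d) PF = 0.1864 (lagging)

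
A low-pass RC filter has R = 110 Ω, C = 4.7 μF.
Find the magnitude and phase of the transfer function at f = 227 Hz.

Step 1 — Angular frequency: ω = 2π·227 = 1426 rad/s.
Step 2 — Transfer function: H(jω) = 1/(1 + jωRC).
Step 3 — Denominator: 1 + jωRC = 1 + j·1426·110·4.7e-06 = 1 + j0.7374.
Step 4 — H = 0.6478 - j0.4777.
Step 5 — Magnitude: |H| = 0.8048 (-1.9 dB); phase: φ = -36.4°.

|H| = 0.8048 (-1.9 dB), φ = -36.4°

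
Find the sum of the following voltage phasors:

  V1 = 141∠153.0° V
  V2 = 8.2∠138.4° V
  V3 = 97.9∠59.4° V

Step 1 — Convert each phasor to rectangular form:
  V1 = 141·(cos(153.0°) + j·sin(153.0°)) = -125.6 + j64.01 V
  V2 = 8.2·(cos(138.4°) + j·sin(138.4°)) = -6.132 + j5.444 V
  V3 = 97.9·(cos(59.4°) + j·sin(59.4°)) = 49.84 + j84.27 V
Step 2 — Sum components: V_total = -81.93 + j153.7 V.
Step 3 — Convert to polar: |V_total| = 174.2 V, ∠V_total = 118.1°.

V_total = 174.2∠118.1° V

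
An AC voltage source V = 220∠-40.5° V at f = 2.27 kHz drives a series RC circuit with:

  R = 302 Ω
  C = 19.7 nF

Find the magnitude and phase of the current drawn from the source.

Step 1 — Angular frequency: ω = 2π·f = 2π·2270 = 1.426e+04 rad/s.
Step 2 — Component impedances:
  R: Z = R = 302 Ω
  C: Z = 1/(jωC) = -j/(ω·C) = 0 - j3559 Ω
Step 3 — Series combination: Z_total = R + C = 302 - j3559 Ω = 3572∠-85.1° Ω.
Step 4 — Source phasor: V = 220∠-40.5° V = 167.3 - j142.9 V.
Step 5 — Ohm's law: I = V / Z_total = (167.3 - j142.9) / (302 - j3559) = 0.04382 + j0.04329 A.
Step 6 — Convert to polar: |I| = 0.06159 A, ∠I = 44.6°.

I = 0.06159∠44.6° A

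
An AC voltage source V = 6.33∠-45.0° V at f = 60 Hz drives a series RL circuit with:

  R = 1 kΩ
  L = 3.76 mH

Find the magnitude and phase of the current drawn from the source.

Step 1 — Angular frequency: ω = 2π·f = 2π·60 = 377 rad/s.
Step 2 — Component impedances:
  R: Z = R = 1000 Ω
  L: Z = jωL = j·377·0.00376 = 0 + j1.417 Ω
Step 3 — Series combination: Z_total = R + L = 1000 + j1.417 Ω = 1000∠0.1° Ω.
Step 4 — Source phasor: V = 6.33∠-45.0° V = 4.476 - j4.476 V.
Step 5 — Ohm's law: I = V / Z_total = (4.476 - j4.476) / (1000 + j1.417) = 0.00447 - j0.004482 A.
Step 6 — Convert to polar: |I| = 0.00633 A, ∠I = -45.1°.

I = 0.00633∠-45.1° A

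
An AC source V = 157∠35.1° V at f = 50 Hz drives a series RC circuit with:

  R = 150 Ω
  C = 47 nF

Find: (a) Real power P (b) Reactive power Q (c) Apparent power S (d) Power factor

Step 1 — Angular frequency: ω = 2π·f = 2π·50 = 314.2 rad/s.
Step 2 — Component impedances:
  R: Z = R = 150 Ω
  C: Z = 1/(jωC) = -j/(ω·C) = 0 - j6.773e+04 Ω
Step 3 — Series combination: Z_total = R + C = 150 - j6.773e+04 Ω = 6.773e+04∠-89.9° Ω.
Step 4 — Source phasor: V = 157∠35.1° V = 128.4 + j90.28 V.
Step 5 — Current: I = V / Z = -0.001329 + j0.0019 A = 0.002318∠125.0° A.
Step 6 — Complex power: S = V·I* = 0.0008061 - j0.364 VA.
Step 7 — Real power: P = Re(S) = 0.0008061 W.
Step 8 — Reactive power: Q = Im(S) = -0.364 VAR.
Step 9 — Apparent power: |S| = 0.364 VA.
Step 10 — Power factor: PF = P/|S| = 0.002215 (leading).

(a) P = 0.0008061 W  (b) Q = -0.364 VAR  (c) S = 0.364 VA  (d) PF = 0.002215 (leading)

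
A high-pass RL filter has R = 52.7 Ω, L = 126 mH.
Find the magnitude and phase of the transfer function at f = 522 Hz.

Step 1 — Angular frequency: ω = 2π·522 = 3280 rad/s.
Step 2 — Transfer function: H(jω) = jωL/(R + jωL).
Step 3 — Numerator jωL = j·413.3; denominator R + jωL = 52.7 + j413.3.
Step 4 — H = 0.984 + j0.1255.
Step 5 — Magnitude: |H| = 0.992 (-0.1 dB); phase: φ = 7.3°.

|H| = 0.992 (-0.1 dB), φ = 7.3°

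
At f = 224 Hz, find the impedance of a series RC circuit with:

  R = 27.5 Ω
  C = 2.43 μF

Step 1 — Angular frequency: ω = 2π·f = 2π·224 = 1407 rad/s.
Step 2 — Component impedances:
  R: Z = R = 27.5 Ω
  C: Z = 1/(jωC) = -j/(ω·C) = 0 - j292.4 Ω
Step 3 — Series combination: Z_total = R + C = 27.5 - j292.4 Ω = 293.7∠-84.6° Ω.

Z = 27.5 - j292.4 Ω = 293.7∠-84.6° Ω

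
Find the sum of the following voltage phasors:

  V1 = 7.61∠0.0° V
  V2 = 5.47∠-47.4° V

Step 1 — Convert each phasor to rectangular form:
  V1 = 7.61·(cos(0.0°) + j·sin(0.0°)) = 7.61 V
  V2 = 5.47·(cos(-47.4°) + j·sin(-47.4°)) = 3.703 - j4.026 V
Step 2 — Sum components: V_total = 11.31 - j4.026 V.
Step 3 — Convert to polar: |V_total| = 12.01 V, ∠V_total = -19.6°.

V_total = 12.01∠-19.6° V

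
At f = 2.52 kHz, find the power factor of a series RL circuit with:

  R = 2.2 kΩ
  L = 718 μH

Step 1 — Angular frequency: ω = 2π·f = 2π·2520 = 1.583e+04 rad/s.
Step 2 — Component impedances:
  R: Z = R = 2200 Ω
  L: Z = jωL = j·1.583e+04·0.000718 = 0 + j11.37 Ω
Step 3 — Series combination: Z_total = R + L = 2200 + j11.37 Ω = 2200∠0.3° Ω.
Step 4 — Power factor: PF = cos(φ) = Re(Z)/|Z| = 2200/2200 = 1.
Step 5 — Type: Im(Z) = 11.37 ⇒ lagging (phase φ = 0.3°).

PF = 1 (lagging, φ = 0.3°)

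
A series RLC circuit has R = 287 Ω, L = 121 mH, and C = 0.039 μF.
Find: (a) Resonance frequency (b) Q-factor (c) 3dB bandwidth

Step 1 — Resonance: ω₀ = 1/√(LC) = 1/√(0.121·3.9e-08) = 1.456e+04 rad/s.
Step 2 — f₀ = ω₀/(2π) = 2317 Hz.
Step 3 — Series Q: Q = ω₀L/R = 1.456e+04·0.121/287 = 6.137.
Step 4 — Bandwidth: Δω = ω₀/Q = 2372 rad/s; BW = Δω/(2π) = 377.5 Hz.

(a) f₀ = 2317 Hz  (b) Q = 6.137  (c) BW = 377.5 Hz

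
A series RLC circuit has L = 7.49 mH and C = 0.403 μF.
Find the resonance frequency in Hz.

Step 1 — Resonance condition Im(Z)=0 gives ω₀ = 1/√(LC).
Step 2 — ω₀ = 1/√(0.00749·4.03e-07) = 1.82e+04 rad/s.
Step 3 — f₀ = ω₀/(2π) = 2897 Hz.

f₀ = 2897 Hz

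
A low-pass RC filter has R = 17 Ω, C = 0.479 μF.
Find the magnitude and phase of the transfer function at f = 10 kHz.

Step 1 — Angular frequency: ω = 2π·1e+04 = 6.283e+04 rad/s.
Step 2 — Transfer function: H(jω) = 1/(1 + jωRC).
Step 3 — Denominator: 1 + jωRC = 1 + j·6.283e+04·17·4.79e-07 = 1 + j0.5116.
Step 4 — H = 0.7925 - j0.4055.
Step 5 — Magnitude: |H| = 0.8902 (-1.0 dB); phase: φ = -27.1°.

|H| = 0.8902 (-1.0 dB), φ = -27.1°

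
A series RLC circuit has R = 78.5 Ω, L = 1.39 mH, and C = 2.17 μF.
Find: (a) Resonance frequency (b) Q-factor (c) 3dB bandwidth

Step 1 — Resonance: ω₀ = 1/√(LC) = 1/√(0.00139·2.17e-06) = 1.821e+04 rad/s.
Step 2 — f₀ = ω₀/(2π) = 2898 Hz.
Step 3 — Series Q: Q = ω₀L/R = 1.821e+04·0.00139/78.5 = 0.3224.
Step 4 — Bandwidth: Δω = ω₀/Q = 5.647e+04 rad/s; BW = Δω/(2π) = 8988 Hz.

(a) f₀ = 2898 Hz  (b) Q = 0.3224  (c) BW = 8988 Hz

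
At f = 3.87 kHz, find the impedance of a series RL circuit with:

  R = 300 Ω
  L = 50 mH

Step 1 — Angular frequency: ω = 2π·f = 2π·3870 = 2.432e+04 rad/s.
Step 2 — Component impedances:
  R: Z = R = 300 Ω
  L: Z = jωL = j·2.432e+04·0.05 = 0 + j1216 Ω
Step 3 — Series combination: Z_total = R + L = 300 + j1216 Ω = 1252∠76.1° Ω.

Z = 300 + j1216 Ω = 1252∠76.1° Ω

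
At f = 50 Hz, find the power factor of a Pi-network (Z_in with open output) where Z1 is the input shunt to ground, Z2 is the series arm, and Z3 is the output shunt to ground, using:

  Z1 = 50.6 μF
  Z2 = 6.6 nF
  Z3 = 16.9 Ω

Step 1 — Angular frequency: ω = 2π·f = 2π·50 = 314.2 rad/s.
Step 2 — Component impedances:
  Z1: Z = 1/(jωC) = -j/(ω·C) = 0 - j62.91 Ω
  Z2: Z = 1/(jωC) = -j/(ω·C) = 0 - j4.823e+05 Ω
  Z3: Z = R = 16.9 Ω
Step 3 — With open output, the series arm Z2 and the output shunt Z3 appear in series to ground: Z2 + Z3 = 16.9 - j4.823e+05 Ω.
Step 4 — Parallel with input shunt Z1: Z_in = Z1 || (Z2 + Z3) = 2.874e-07 - j62.9 Ω = 62.9∠-90.0° Ω.
Step 5 — Power factor: PF = cos(φ) = Re(Z)/|Z| = 2.8745e-07/62.899 = 4.57e-09.
Step 6 — Type: Im(Z) = -62.9 ⇒ leading (phase φ = -90.0°).

PF = 4.57e-09 (leading, φ = -90.0°)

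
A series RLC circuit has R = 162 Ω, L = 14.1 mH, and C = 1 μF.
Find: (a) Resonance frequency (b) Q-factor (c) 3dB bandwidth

Step 1 — Resonance: ω₀ = 1/√(LC) = 1/√(0.0141·1e-06) = 8422 rad/s.
Step 2 — f₀ = ω₀/(2π) = 1340 Hz.
Step 3 — Series Q: Q = ω₀L/R = 8422·0.0141/162 = 0.733.
Step 4 — Bandwidth: Δω = ω₀/Q = 1.149e+04 rad/s; BW = Δω/(2π) = 1829 Hz.

(a) f₀ = 1340 Hz  (b) Q = 0.733  (c) BW = 1829 Hz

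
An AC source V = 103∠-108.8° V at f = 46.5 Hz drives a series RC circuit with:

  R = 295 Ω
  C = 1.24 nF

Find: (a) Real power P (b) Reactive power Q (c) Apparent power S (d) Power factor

Step 1 — Angular frequency: ω = 2π·f = 2π·46.5 = 292.2 rad/s.
Step 2 — Component impedances:
  R: Z = R = 295 Ω
  C: Z = 1/(jωC) = -j/(ω·C) = 0 - j2.76e+06 Ω
Step 3 — Series combination: Z_total = R + C = 295 - j2.76e+06 Ω = 2.76e+06∠-90.0° Ω.
Step 4 — Source phasor: V = 103∠-108.8° V = -33.19 - j97.5 V.
Step 5 — Current: I = V / Z = 3.532e-05 - j1.203e-05 A = 3.732e-05∠-18.8° A.
Step 6 — Complex power: S = V·I* = 4.108e-07 - j0.003844 VA.
Step 7 — Real power: P = Re(S) = 4.108e-07 W.
Step 8 — Reactive power: Q = Im(S) = -0.003844 VAR.
Step 9 — Apparent power: |S| = 0.003844 VA.
Step 10 — Power factor: PF = P/|S| = 0.0001069 (leading).

(a) P = 4.108e-07 W  (b) Q = -0.003844 VAR  (c) S = 0.003844 VA  (d) PF = 0.0001069 (leading)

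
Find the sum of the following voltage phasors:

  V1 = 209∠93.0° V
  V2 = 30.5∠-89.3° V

Step 1 — Convert each phasor to rectangular form:
  V1 = 209·(cos(93.0°) + j·sin(93.0°)) = -10.94 + j208.7 V
  V2 = 30.5·(cos(-89.3°) + j·sin(-89.3°)) = 0.3726 - j30.5 V
Step 2 — Sum components: V_total = -10.57 + j178.2 V.
Step 3 — Convert to polar: |V_total| = 178.5 V, ∠V_total = 93.4°.

V_total = 178.5∠93.4° V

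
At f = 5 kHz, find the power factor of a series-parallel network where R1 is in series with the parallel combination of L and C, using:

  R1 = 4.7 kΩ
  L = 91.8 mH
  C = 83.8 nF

Step 1 — Angular frequency: ω = 2π·f = 2π·5000 = 3.142e+04 rad/s.
Step 2 — Component impedances:
  R1: Z = R = 4700 Ω
  L: Z = jωL = j·3.142e+04·0.0918 = 0 + j2884 Ω
  C: Z = 1/(jωC) = -j/(ω·C) = 0 - j379.8 Ω
Step 3 — Parallel branch: L || C = 1/(1/L + 1/C) = 0 - j437.5 Ω.
Step 4 — Series with R1: Z_total = R1 + (L || C) = 4700 - j437.5 Ω = 4720∠-5.3° Ω.
Step 5 — Power factor: PF = cos(φ) = Re(Z)/|Z| = 4700/4720.3 = 0.9957.
Step 6 — Type: Im(Z) = -437.5 ⇒ leading (phase φ = -5.3°).

PF = 0.9957 (leading, φ = -5.3°)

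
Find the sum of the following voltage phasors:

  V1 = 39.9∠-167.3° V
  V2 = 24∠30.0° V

Step 1 — Convert each phasor to rectangular form:
  V1 = 39.9·(cos(-167.3°) + j·sin(-167.3°)) = -38.92 - j8.772 V
  V2 = 24·(cos(30.0°) + j·sin(30.0°)) = 20.78 + j12 V
Step 2 — Sum components: V_total = -18.14 + j3.228 V.
Step 3 — Convert to polar: |V_total| = 18.42 V, ∠V_total = 169.9°.

V_total = 18.42∠169.9° V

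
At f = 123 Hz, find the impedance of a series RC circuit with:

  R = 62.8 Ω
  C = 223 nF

Step 1 — Angular frequency: ω = 2π·f = 2π·123 = 772.8 rad/s.
Step 2 — Component impedances:
  R: Z = R = 62.8 Ω
  C: Z = 1/(jωC) = -j/(ω·C) = 0 - j5802 Ω
Step 3 — Series combination: Z_total = R + C = 62.8 - j5802 Ω = 5803∠-89.4° Ω.

Z = 62.8 - j5802 Ω = 5803∠-89.4° Ω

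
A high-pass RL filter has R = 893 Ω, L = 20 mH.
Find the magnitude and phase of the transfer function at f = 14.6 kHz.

Step 1 — Angular frequency: ω = 2π·1.46e+04 = 9.173e+04 rad/s.
Step 2 — Transfer function: H(jω) = jωL/(R + jωL).
Step 3 — Numerator jωL = j·1835; denominator R + jωL = 893 + j1835.
Step 4 — H = 0.8085 + j0.3935.
Step 5 — Magnitude: |H| = 0.8991 (-0.9 dB); phase: φ = 26.0°.

|H| = 0.8991 (-0.9 dB), φ = 26.0°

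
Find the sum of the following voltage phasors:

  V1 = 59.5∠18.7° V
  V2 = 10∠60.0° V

Step 1 — Convert each phasor to rectangular form:
  V1 = 59.5·(cos(18.7°) + j·sin(18.7°)) = 56.36 + j19.08 V
  V2 = 10·(cos(60.0°) + j·sin(60.0°)) = 5 + j8.66 V
Step 2 — Sum components: V_total = 61.36 + j27.74 V.
Step 3 — Convert to polar: |V_total| = 67.34 V, ∠V_total = 24.3°.

V_total = 67.34∠24.3° V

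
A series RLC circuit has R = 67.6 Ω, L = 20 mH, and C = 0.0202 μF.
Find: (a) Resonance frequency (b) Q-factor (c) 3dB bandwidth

Step 1 — Resonance: ω₀ = 1/√(LC) = 1/√(0.02·2.02e-08) = 4.975e+04 rad/s.
Step 2 — f₀ = ω₀/(2π) = 7918 Hz.
Step 3 — Series Q: Q = ω₀L/R = 4.975e+04·0.02/67.6 = 14.72.
Step 4 — Bandwidth: Δω = ω₀/Q = 3380 rad/s; BW = Δω/(2π) = 537.9 Hz.

(a) f₀ = 7918 Hz  (b) Q = 14.72  (c) BW = 537.9 Hz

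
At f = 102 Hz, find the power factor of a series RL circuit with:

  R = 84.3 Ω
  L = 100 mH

Step 1 — Angular frequency: ω = 2π·f = 2π·102 = 640.9 rad/s.
Step 2 — Component impedances:
  R: Z = R = 84.3 Ω
  L: Z = jωL = j·640.9·0.1 = 0 + j64.09 Ω
Step 3 — Series combination: Z_total = R + L = 84.3 + j64.09 Ω = 105.9∠37.2° Ω.
Step 4 — Power factor: PF = cos(φ) = Re(Z)/|Z| = 84.3/105.895 = 0.7961.
Step 5 — Type: Im(Z) = 64.09 ⇒ lagging (phase φ = 37.2°).

PF = 0.7961 (lagging, φ = 37.2°)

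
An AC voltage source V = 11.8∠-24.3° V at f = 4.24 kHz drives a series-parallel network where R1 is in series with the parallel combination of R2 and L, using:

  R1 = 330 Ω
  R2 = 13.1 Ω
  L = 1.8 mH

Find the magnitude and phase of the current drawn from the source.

Step 1 — Angular frequency: ω = 2π·f = 2π·4240 = 2.664e+04 rad/s.
Step 2 — Component impedances:
  R1: Z = R = 330 Ω
  R2: Z = R = 13.1 Ω
  L: Z = jωL = j·2.664e+04·0.0018 = 0 + j47.95 Ω
Step 3 — Parallel branch: R2 || L = 1/(1/R2 + 1/L) = 12.19 + j3.33 Ω.
Step 4 — Series with R1: Z_total = R1 + (R2 || L) = 342.2 + j3.33 Ω = 342.2∠0.6° Ω.
Step 5 — Source phasor: V = 11.8∠-24.3° V = 10.75 - j4.856 V.
Step 6 — Ohm's law: I = V / Z_total = (10.75 - j4.856) / (342.2 + j3.33) = 0.03129 - j0.0145 A.
Step 7 — Convert to polar: |I| = 0.03448 A, ∠I = -24.9°.

I = 0.03448∠-24.9° A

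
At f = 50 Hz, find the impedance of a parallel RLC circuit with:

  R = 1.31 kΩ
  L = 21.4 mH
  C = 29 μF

Step 1 — Angular frequency: ω = 2π·f = 2π·50 = 314.2 rad/s.
Step 2 — Component impedances:
  R: Z = R = 1310 Ω
  L: Z = jωL = j·314.2·0.0214 = 0 + j6.723 Ω
  C: Z = 1/(jωC) = -j/(ω·C) = 0 - j109.8 Ω
Step 3 — Parallel combination: 1/Z_total = 1/R + 1/L + 1/C; Z_total = 0.03915 + j7.161 Ω = 7.162∠89.7° Ω.

Z = 0.03915 + j7.161 Ω = 7.162∠89.7° Ω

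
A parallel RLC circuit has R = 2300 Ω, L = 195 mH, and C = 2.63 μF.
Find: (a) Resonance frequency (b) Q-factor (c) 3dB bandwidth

Step 1 — Resonance: ω₀ = 1/√(LC) = 1/√(0.195·2.63e-06) = 1396 rad/s.
Step 2 — f₀ = ω₀/(2π) = 222.2 Hz.
Step 3 — Parallel Q: Q = R/(ω₀L) = 2300/(1396·0.195) = 8.447.
Step 4 — Bandwidth: Δω = ω₀/Q = 165.3 rad/s; BW = Δω/(2π) = 26.31 Hz.

(a) f₀ = 222.2 Hz  (b) Q = 8.447  (c) BW = 26.31 Hz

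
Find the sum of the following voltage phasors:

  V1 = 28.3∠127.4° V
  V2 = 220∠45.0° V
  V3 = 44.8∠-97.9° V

Step 1 — Convert each phasor to rectangular form:
  V1 = 28.3·(cos(127.4°) + j·sin(127.4°)) = -17.19 + j22.48 V
  V2 = 220·(cos(45.0°) + j·sin(45.0°)) = 155.6 + j155.6 V
  V3 = 44.8·(cos(-97.9°) + j·sin(-97.9°)) = -6.158 - j44.37 V
Step 2 — Sum components: V_total = 132.2 + j133.7 V.
Step 3 — Convert to polar: |V_total| = 188 V, ∠V_total = 45.3°.

V_total = 188∠45.3° V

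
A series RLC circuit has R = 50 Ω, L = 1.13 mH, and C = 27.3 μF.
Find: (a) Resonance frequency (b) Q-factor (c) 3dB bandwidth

Step 1 — Resonance condition Im(Z)=0 gives ω₀ = 1/√(LC).
Step 2 — ω₀ = 1/√(0.00113·2.73e-05) = 5694 rad/s.
Step 3 — f₀ = ω₀/(2π) = 906.1 Hz.
Step 4 — Series Q: Q = ω₀L/R = 5694·0.00113/50 = 0.1287.
Step 5 — 3dB bandwidth: Δω = ω₀/Q = 4.425e+04 rad/s; BW = Δω/(2π) = 7042 Hz.

(a) f₀ = 906.1 Hz  (b) Q = 0.1287  (c) BW = 7042 Hz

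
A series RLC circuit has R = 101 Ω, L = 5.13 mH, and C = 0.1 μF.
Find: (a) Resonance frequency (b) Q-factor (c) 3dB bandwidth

Step 1 — Resonance: ω₀ = 1/√(LC) = 1/√(0.00513·1e-07) = 4.415e+04 rad/s.
Step 2 — f₀ = ω₀/(2π) = 7027 Hz.
Step 3 — Series Q: Q = ω₀L/R = 4.415e+04·0.00513/101 = 2.243.
Step 4 — Bandwidth: Δω = ω₀/Q = 1.969e+04 rad/s; BW = Δω/(2π) = 3133 Hz.

(a) f₀ = 7027 Hz  (b) Q = 2.243  (c) BW = 3133 Hz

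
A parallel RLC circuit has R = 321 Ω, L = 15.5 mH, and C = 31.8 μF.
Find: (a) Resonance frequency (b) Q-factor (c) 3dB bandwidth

Step 1 — Resonance: ω₀ = 1/√(LC) = 1/√(0.0155·3.18e-05) = 1424 rad/s.
Step 2 — f₀ = ω₀/(2π) = 226.7 Hz.
Step 3 — Parallel Q: Q = R/(ω₀L) = 321/(1424·0.0155) = 14.54.
Step 4 — Bandwidth: Δω = ω₀/Q = 97.96 rad/s; BW = Δω/(2π) = 15.59 Hz.

(a) f₀ = 226.7 Hz  (b) Q = 14.54  (c) BW = 15.59 Hz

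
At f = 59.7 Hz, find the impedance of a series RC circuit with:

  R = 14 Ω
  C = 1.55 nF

Step 1 — Angular frequency: ω = 2π·f = 2π·59.7 = 375.1 rad/s.
Step 2 — Component impedances:
  R: Z = R = 14 Ω
  C: Z = 1/(jωC) = -j/(ω·C) = 0 - j1.72e+06 Ω
Step 3 — Series combination: Z_total = R + C = 14 - j1.72e+06 Ω = 1.72e+06∠-90.0° Ω.

Z = 14 - j1.72e+06 Ω = 1.72e+06∠-90.0° Ω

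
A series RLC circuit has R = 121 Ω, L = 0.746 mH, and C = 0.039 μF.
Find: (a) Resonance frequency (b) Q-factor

Step 1 — Resonance condition Im(Z)=0 gives ω₀ = 1/√(LC).
Step 2 — ω₀ = 1/√(0.000746·3.9e-08) = 1.854e+05 rad/s.
Step 3 — f₀ = ω₀/(2π) = 2.951e+04 Hz.
Step 4 — Series Q: Q = ω₀L/R = 1.854e+05·0.000746/121 = 1.143.

(a) f₀ = 2.951e+04 Hz  (b) Q = 1.143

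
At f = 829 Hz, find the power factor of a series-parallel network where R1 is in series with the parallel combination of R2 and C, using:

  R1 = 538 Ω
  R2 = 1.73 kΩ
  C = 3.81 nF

Step 1 — Angular frequency: ω = 2π·f = 2π·829 = 5209 rad/s.
Step 2 — Component impedances:
  R1: Z = R = 538 Ω
  R2: Z = R = 1730 Ω
  C: Z = 1/(jωC) = -j/(ω·C) = 0 - j5.039e+04 Ω
Step 3 — Parallel branch: R2 || C = 1/(1/R2 + 1/C) = 1728 - j59.33 Ω.
Step 4 — Series with R1: Z_total = R1 + (R2 || C) = 2266 - j59.33 Ω = 2267∠-1.5° Ω.
Step 5 — Power factor: PF = cos(φ) = Re(Z)/|Z| = 2266/2266.7 = 0.9997.
Step 6 — Type: Im(Z) = -59.33 ⇒ leading (phase φ = -1.5°).

PF = 0.9997 (leading, φ = -1.5°)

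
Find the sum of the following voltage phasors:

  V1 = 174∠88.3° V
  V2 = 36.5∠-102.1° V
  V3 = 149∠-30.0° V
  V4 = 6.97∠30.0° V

Step 1 — Convert each phasor to rectangular form:
  V1 = 174·(cos(88.3°) + j·sin(88.3°)) = 5.162 + j173.9 V
  V2 = 36.5·(cos(-102.1°) + j·sin(-102.1°)) = -7.651 - j35.69 V
  V3 = 149·(cos(-30.0°) + j·sin(-30.0°)) = 129 - j74.5 V
  V4 = 6.97·(cos(30.0°) + j·sin(30.0°)) = 6.036 + j3.485 V
Step 2 — Sum components: V_total = 132.6 + j67.22 V.
Step 3 — Convert to polar: |V_total| = 148.7 V, ∠V_total = 26.9°.

V_total = 148.7∠26.9° V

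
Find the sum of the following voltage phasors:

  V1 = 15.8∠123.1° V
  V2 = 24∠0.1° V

Step 1 — Convert each phasor to rectangular form:
  V1 = 15.8·(cos(123.1°) + j·sin(123.1°)) = -8.628 + j13.24 V
  V2 = 24·(cos(0.1°) + j·sin(0.1°)) = 24 + j0.04189 V
Step 2 — Sum components: V_total = 15.37 + j13.28 V.
Step 3 — Convert to polar: |V_total| = 20.31 V, ∠V_total = 40.8°.

V_total = 20.31∠40.8° V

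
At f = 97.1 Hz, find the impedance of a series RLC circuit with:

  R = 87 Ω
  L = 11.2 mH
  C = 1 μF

Step 1 — Angular frequency: ω = 2π·f = 2π·97.1 = 610.1 rad/s.
Step 2 — Component impedances:
  R: Z = R = 87 Ω
  L: Z = jωL = j·610.1·0.0112 = 0 + j6.833 Ω
  C: Z = 1/(jωC) = -j/(ω·C) = 0 - j1639 Ω
Step 3 — Series combination: Z_total = R + L + C = 87 - j1632 Ω = 1635∠-86.9° Ω.

Z = 87 - j1632 Ω = 1635∠-86.9° Ω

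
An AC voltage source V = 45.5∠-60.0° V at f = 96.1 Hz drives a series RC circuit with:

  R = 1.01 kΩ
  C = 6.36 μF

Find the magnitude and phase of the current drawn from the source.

Step 1 — Angular frequency: ω = 2π·f = 2π·96.1 = 603.8 rad/s.
Step 2 — Component impedances:
  R: Z = R = 1010 Ω
  C: Z = 1/(jωC) = -j/(ω·C) = 0 - j260.4 Ω
Step 3 — Series combination: Z_total = R + C = 1010 - j260.4 Ω = 1043∠-14.5° Ω.
Step 4 — Source phasor: V = 45.5∠-60.0° V = 22.75 - j39.4 V.
Step 5 — Ohm's law: I = V / Z_total = (22.75 - j39.4) / (1010 - j260.4) = 0.03055 - j0.03114 A.
Step 6 — Convert to polar: |I| = 0.04362 A, ∠I = -45.5°.

I = 0.04362∠-45.5° A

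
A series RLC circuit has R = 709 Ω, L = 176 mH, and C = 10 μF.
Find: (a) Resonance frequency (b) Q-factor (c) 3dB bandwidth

Step 1 — Resonance condition Im(Z)=0 gives ω₀ = 1/√(LC).
Step 2 — ω₀ = 1/√(0.176·1e-05) = 753.8 rad/s.
Step 3 — f₀ = ω₀/(2π) = 120 Hz.
Step 4 — Series Q: Q = ω₀L/R = 753.8·0.176/709 = 0.1871.
Step 5 — 3dB bandwidth: Δω = ω₀/Q = 4028 rad/s; BW = Δω/(2π) = 641.1 Hz.

(a) f₀ = 120 Hz  (b) Q = 0.1871  (c) BW = 641.1 Hz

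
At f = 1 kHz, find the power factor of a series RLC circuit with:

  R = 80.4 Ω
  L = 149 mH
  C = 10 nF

Step 1 — Angular frequency: ω = 2π·f = 2π·1000 = 6283 rad/s.
Step 2 — Component impedances:
  R: Z = R = 80.4 Ω
  L: Z = jωL = j·6283·0.149 = 0 + j936.2 Ω
  C: Z = 1/(jωC) = -j/(ω·C) = 0 - j1.592e+04 Ω
Step 3 — Series combination: Z_total = R + L + C = 80.4 - j1.498e+04 Ω = 1.498e+04∠-89.7° Ω.
Step 4 — Power factor: PF = cos(φ) = Re(Z)/|Z| = 80.4/1.498e+04 = 0.005367.
Step 5 — Type: Im(Z) = -1.498e+04 ⇒ leading (phase φ = -89.7°).

PF = 0.005367 (leading, φ = -89.7°)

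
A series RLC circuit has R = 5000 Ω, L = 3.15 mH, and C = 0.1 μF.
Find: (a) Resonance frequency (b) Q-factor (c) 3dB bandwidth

Step 1 — Resonance: ω₀ = 1/√(LC) = 1/√(0.00315·1e-07) = 5.634e+04 rad/s.
Step 2 — f₀ = ω₀/(2π) = 8967 Hz.
Step 3 — Series Q: Q = ω₀L/R = 5.634e+04·0.00315/5000 = 0.0355.
Step 4 — Bandwidth: Δω = ω₀/Q = 1.587e+06 rad/s; BW = Δω/(2π) = 2.526e+05 Hz.

(a) f₀ = 8967 Hz  (b) Q = 0.0355  (c) BW = 2.526e+05 Hz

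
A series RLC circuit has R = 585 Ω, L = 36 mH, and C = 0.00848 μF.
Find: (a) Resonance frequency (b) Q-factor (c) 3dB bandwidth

Step 1 — Resonance: ω₀ = 1/√(LC) = 1/√(0.036·8.48e-09) = 5.723e+04 rad/s.
Step 2 — f₀ = ω₀/(2π) = 9109 Hz.
Step 3 — Series Q: Q = ω₀L/R = 5.723e+04·0.036/585 = 3.522.
Step 4 — Bandwidth: Δω = ω₀/Q = 1.625e+04 rad/s; BW = Δω/(2π) = 2586 Hz.

(a) f₀ = 9109 Hz  (b) Q = 3.522  (c) BW = 2586 Hz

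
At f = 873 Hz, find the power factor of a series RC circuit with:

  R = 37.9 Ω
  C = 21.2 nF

Step 1 — Angular frequency: ω = 2π·f = 2π·873 = 5485 rad/s.
Step 2 — Component impedances:
  R: Z = R = 37.9 Ω
  C: Z = 1/(jωC) = -j/(ω·C) = 0 - j8599 Ω
Step 3 — Series combination: Z_total = R + C = 37.9 - j8599 Ω = 8600∠-89.7° Ω.
Step 4 — Power factor: PF = cos(φ) = Re(Z)/|Z| = 37.9/8600 = 0.004407.
Step 5 — Type: Im(Z) = -8599 ⇒ leading (phase φ = -89.7°).

PF = 0.004407 (leading, φ = -89.7°)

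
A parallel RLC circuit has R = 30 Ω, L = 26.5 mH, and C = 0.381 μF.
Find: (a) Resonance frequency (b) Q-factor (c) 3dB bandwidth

Step 1 — Resonance: ω₀ = 1/√(LC) = 1/√(0.0265·3.81e-07) = 9952 rad/s.
Step 2 — f₀ = ω₀/(2π) = 1584 Hz.
Step 3 — Parallel Q: Q = R/(ω₀L) = 30/(9952·0.0265) = 0.1138.
Step 4 — Bandwidth: Δω = ω₀/Q = 8.749e+04 rad/s; BW = Δω/(2π) = 1.392e+04 Hz.

(a) f₀ = 1584 Hz  (b) Q = 0.1138  (c) BW = 1.392e+04 Hz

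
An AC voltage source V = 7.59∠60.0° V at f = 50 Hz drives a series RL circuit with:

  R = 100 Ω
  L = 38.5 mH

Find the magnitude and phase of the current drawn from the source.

Step 1 — Angular frequency: ω = 2π·f = 2π·50 = 314.2 rad/s.
Step 2 — Component impedances:
  R: Z = R = 100 Ω
  L: Z = jωL = j·314.2·0.0385 = 0 + j12.1 Ω
Step 3 — Series combination: Z_total = R + L = 100 + j12.1 Ω = 100.7∠6.9° Ω.
Step 4 — Source phasor: V = 7.59∠60.0° V = 3.795 + j6.573 V.
Step 5 — Ohm's law: I = V / Z_total = (3.795 + j6.573) / (100 + j12.1) = 0.04524 + j0.06026 A.
Step 6 — Convert to polar: |I| = 0.07535 A, ∠I = 53.1°.

I = 0.07535∠53.1° A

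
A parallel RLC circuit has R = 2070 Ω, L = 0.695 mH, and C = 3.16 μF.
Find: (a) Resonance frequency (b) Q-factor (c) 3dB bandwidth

Step 1 — Resonance: ω₀ = 1/√(LC) = 1/√(0.000695·3.16e-06) = 2.134e+04 rad/s.
Step 2 — f₀ = ω₀/(2π) = 3396 Hz.
Step 3 — Parallel Q: Q = R/(ω₀L) = 2070/(2.134e+04·0.000695) = 139.6.
Step 4 — Bandwidth: Δω = ω₀/Q = 152.9 rad/s; BW = Δω/(2π) = 24.33 Hz.

(a) f₀ = 3396 Hz  (b) Q = 139.6  (c) BW = 24.33 Hz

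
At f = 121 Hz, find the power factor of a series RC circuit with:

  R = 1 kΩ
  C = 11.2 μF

Step 1 — Angular frequency: ω = 2π·f = 2π·121 = 760.3 rad/s.
Step 2 — Component impedances:
  R: Z = R = 1000 Ω
  C: Z = 1/(jωC) = -j/(ω·C) = 0 - j117.4 Ω
Step 3 — Series combination: Z_total = R + C = 1000 - j117.4 Ω = 1007∠-6.7° Ω.
Step 4 — Power factor: PF = cos(φ) = Re(Z)/|Z| = 1000/1006.87 = 0.9932.
Step 5 — Type: Im(Z) = -117.4 ⇒ leading (phase φ = -6.7°).

PF = 0.9932 (leading, φ = -6.7°)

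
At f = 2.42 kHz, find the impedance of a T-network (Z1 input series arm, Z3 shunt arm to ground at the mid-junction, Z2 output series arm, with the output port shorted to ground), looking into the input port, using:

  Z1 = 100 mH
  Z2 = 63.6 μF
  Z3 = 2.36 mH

Step 1 — Angular frequency: ω = 2π·f = 2π·2420 = 1.521e+04 rad/s.
Step 2 — Component impedances:
  Z1: Z = jωL = j·1.521e+04·0.1 = 0 + j1521 Ω
  Z2: Z = 1/(jωC) = -j/(ω·C) = 0 - j1.034 Ω
  Z3: Z = jωL = j·1.521e+04·0.00236 = 0 + j35.88 Ω
Step 3 — With the output port shorted to ground, the output series arm Z2 runs from the junction to ground; the shunt arm Z3 also runs from the junction to ground. They appear in parallel: Z3 || Z2 = 0 - j1.065 Ω.
Step 4 — Series with input arm Z1: Z_in = Z1 + (Z3 || Z2) = 0 + j1519 Ω = 1519∠90.0° Ω.

Z = 0 + j1519 Ω = 1519∠90.0° Ω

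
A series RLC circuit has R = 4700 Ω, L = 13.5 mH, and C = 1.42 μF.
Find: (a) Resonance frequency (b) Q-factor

Step 1 — Resonance condition Im(Z)=0 gives ω₀ = 1/√(LC).
Step 2 — ω₀ = 1/√(0.0135·1.42e-06) = 7223 rad/s.
Step 3 — f₀ = ω₀/(2π) = 1150 Hz.
Step 4 — Series Q: Q = ω₀L/R = 7223·0.0135/4700 = 0.02075.

(a) f₀ = 1150 Hz  (b) Q = 0.02075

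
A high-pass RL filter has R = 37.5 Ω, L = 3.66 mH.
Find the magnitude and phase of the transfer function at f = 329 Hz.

Step 1 — Angular frequency: ω = 2π·329 = 2067 rad/s.
Step 2 — Transfer function: H(jω) = jωL/(R + jωL).
Step 3 — Numerator jωL = j·7.566; denominator R + jωL = 37.5 + j7.566.
Step 4 — H = 0.03911 + j0.1939.
Step 5 — Magnitude: |H| = 0.1978 (-14.1 dB); phase: φ = 78.6°.

|H| = 0.1978 (-14.1 dB), φ = 78.6°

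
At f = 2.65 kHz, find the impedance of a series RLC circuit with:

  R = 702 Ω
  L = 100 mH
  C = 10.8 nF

Step 1 — Angular frequency: ω = 2π·f = 2π·2650 = 1.665e+04 rad/s.
Step 2 — Component impedances:
  R: Z = R = 702 Ω
  L: Z = jωL = j·1.665e+04·0.1 = 0 + j1665 Ω
  C: Z = 1/(jωC) = -j/(ω·C) = 0 - j5561 Ω
Step 3 — Series combination: Z_total = R + L + C = 702 - j3896 Ω = 3959∠-79.8° Ω.

Z = 702 - j3896 Ω = 3959∠-79.8° Ω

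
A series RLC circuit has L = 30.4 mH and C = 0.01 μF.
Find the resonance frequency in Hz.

Step 1 — Resonance condition Im(Z)=0 gives ω₀ = 1/√(LC).
Step 2 — ω₀ = 1/√(0.0304·1e-08) = 5.735e+04 rad/s.
Step 3 — f₀ = ω₀/(2π) = 9128 Hz.

f₀ = 9128 Hz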